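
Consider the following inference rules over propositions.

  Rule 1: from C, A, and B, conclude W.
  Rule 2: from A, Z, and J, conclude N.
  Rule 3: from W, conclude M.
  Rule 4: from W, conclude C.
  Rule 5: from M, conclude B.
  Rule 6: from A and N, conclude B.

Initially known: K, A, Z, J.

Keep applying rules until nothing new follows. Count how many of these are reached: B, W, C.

1

From A, Z, and J, Rule 2 gives N.
A and N hold, so B follows (Rule 6).
B: reached.
W would need C, A, and B (Rule 1), but C is never established.
C would need W (Rule 4), but W is never established.
Reached: B — 1 of the 3.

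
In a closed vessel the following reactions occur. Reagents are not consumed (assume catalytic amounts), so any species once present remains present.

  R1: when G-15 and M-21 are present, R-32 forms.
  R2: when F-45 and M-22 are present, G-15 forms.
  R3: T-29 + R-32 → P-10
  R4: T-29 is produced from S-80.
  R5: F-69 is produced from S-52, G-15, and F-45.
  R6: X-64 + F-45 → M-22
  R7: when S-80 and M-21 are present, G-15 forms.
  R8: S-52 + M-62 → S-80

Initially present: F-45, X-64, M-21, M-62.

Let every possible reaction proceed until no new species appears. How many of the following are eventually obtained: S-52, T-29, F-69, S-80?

No rule produces S-52, and it is not given.
T-29 would need S-80 (R4), but S-80 never forms.
F-69 would need S-52, G-15, and F-45 (R5), but S-52 never forms.
S-80 would need S-52 and M-62 (R8), but S-52 never forms.
None of the 4 are reached.

0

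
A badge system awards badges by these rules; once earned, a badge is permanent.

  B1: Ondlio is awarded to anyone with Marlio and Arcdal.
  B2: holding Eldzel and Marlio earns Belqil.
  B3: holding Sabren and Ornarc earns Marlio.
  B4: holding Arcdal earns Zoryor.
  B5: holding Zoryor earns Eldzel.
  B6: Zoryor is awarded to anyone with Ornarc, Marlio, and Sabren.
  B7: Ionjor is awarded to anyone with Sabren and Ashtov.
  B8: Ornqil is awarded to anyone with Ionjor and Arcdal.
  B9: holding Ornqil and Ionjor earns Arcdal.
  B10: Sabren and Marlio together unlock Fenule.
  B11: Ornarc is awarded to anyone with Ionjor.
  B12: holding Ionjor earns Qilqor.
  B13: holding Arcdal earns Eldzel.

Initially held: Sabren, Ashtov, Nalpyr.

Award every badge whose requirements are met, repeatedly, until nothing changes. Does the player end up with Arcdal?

Arcdal would need Ornqil and Ionjor (B9), but Ornqil is never earned.

No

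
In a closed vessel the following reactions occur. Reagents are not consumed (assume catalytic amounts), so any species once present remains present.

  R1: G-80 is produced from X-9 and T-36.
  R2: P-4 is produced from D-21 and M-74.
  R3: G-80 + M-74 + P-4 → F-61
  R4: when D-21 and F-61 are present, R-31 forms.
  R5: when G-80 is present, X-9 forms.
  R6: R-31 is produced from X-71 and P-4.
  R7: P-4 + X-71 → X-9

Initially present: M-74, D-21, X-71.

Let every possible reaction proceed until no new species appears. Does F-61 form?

F-61 would need G-80, M-74, and P-4 (R3), but G-80 never forms.

No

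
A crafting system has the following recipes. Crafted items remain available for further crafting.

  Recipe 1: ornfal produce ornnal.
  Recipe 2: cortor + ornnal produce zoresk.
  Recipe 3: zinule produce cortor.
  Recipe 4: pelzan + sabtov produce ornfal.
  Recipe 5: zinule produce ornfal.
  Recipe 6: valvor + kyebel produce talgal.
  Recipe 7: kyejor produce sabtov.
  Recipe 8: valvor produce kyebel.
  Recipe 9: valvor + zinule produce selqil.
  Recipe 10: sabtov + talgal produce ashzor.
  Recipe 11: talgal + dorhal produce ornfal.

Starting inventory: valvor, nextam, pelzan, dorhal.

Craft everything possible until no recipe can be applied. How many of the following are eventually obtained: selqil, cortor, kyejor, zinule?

selqil would need valvor and zinule (Recipe 9), but zinule is never obtained.
cortor would need zinule (Recipe 3), but zinule is never obtained.
No rule produces kyejor, and it is not given.
No rule produces zinule, and it is not given.
None of the 4 are reached.

0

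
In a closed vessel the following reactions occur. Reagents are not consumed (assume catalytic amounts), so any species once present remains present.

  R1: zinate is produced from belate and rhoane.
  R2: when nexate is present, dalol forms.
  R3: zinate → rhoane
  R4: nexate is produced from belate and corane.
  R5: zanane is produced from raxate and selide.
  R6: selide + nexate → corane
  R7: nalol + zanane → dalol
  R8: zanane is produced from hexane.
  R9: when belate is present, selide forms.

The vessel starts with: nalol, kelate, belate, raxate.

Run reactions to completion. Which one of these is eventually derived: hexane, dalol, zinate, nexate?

belate present → selide forms (R9).
raxate and selide present → zanane forms (R5).
nalol and zanane present → dalol forms (R7).
No rule produces hexane, and it is not given. nexate would need belate and corane (R4), but corane never forms. zinate would need belate and rhoane (R1), but rhoane never forms.

dalol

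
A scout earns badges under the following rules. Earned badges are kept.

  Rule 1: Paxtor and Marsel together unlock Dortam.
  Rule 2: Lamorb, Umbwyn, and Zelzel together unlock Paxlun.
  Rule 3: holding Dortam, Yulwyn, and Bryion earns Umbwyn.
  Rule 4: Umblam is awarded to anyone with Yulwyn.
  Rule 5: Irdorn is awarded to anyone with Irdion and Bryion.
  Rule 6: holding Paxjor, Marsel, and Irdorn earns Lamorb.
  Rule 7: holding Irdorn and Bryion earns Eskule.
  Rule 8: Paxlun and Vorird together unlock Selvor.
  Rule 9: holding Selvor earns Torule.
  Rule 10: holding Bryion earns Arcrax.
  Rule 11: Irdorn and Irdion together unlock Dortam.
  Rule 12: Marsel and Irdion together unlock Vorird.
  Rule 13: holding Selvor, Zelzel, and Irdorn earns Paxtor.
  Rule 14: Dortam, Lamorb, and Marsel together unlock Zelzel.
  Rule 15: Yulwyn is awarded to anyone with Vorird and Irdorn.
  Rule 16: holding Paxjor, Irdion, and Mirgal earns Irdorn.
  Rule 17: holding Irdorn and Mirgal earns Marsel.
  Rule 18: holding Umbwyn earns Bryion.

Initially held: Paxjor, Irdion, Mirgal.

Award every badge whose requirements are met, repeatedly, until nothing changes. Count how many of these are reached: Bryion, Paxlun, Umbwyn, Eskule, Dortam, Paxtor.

1

With Paxjor, Irdion, and Mirgal, Irdorn is earned (Rule 16).
With Irdorn and Irdion, Dortam is earned (Rule 11).
Bryion would need Umbwyn (Rule 18), but Umbwyn is never earned.
Paxlun would need Lamorb, Umbwyn, and Zelzel (Rule 2), but Umbwyn is never earned.
Umbwyn would need Dortam, Yulwyn, and Bryion (Rule 3), but Bryion is never earned.
Eskule would need Irdorn and Bryion (Rule 7), but Bryion is never earned.
Dortam: reached.
Paxtor would need Selvor, Zelzel, and Irdorn (Rule 13), but Selvor is never earned.
Reached: Dortam — 1 of the 6.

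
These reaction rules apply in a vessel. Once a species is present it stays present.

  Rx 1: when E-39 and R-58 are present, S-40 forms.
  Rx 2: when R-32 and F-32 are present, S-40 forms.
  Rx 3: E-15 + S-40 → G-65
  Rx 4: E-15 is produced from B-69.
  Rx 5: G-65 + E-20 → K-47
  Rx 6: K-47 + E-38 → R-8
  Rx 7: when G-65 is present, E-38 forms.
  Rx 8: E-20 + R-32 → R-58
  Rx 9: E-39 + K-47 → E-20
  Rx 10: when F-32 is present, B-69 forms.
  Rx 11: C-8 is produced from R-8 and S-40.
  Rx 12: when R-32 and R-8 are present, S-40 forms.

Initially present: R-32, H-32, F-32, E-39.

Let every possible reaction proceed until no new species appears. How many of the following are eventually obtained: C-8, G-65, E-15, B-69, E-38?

F-32 present → B-69 forms (Rx 10).
R-32 and F-32 present → S-40 forms (Rx 2).
B-69 present → E-15 forms (Rx 4).
E-15 and S-40 present → G-65 forms (Rx 3).
G-65 present → E-38 forms (Rx 7).
C-8 would need R-8 and S-40 (Rx 11), but R-8 never forms.
G-65: reached.
E-15: reached.
B-69: reached.
E-38: reached.
Reached: G-65, E-15, B-69, and E-38 — 4 of the 5.

4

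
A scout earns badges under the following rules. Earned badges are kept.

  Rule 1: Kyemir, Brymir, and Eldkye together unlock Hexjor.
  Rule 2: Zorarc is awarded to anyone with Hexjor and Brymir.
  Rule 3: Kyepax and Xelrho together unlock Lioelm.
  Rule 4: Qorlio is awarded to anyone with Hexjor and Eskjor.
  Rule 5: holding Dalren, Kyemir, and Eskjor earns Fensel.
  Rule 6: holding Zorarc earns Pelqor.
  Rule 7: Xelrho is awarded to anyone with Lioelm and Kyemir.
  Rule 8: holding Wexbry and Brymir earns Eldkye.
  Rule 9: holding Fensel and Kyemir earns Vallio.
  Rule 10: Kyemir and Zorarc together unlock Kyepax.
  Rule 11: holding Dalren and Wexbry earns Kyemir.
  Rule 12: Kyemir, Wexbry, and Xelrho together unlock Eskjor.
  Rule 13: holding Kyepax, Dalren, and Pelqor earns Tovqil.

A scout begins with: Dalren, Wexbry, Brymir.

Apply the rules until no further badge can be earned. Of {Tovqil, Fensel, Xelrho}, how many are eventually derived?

With Wexbry and Brymir, Eldkye is earned (Rule 8).
With Dalren and Wexbry, Kyemir is earned (Rule 11).
With Kyemir, Brymir, and Eldkye, Hexjor is earned (Rule 1).
With Hexjor and Brymir, Zorarc is earned (Rule 2).
With Kyemir and Zorarc, Kyepax is earned (Rule 10).
With Zorarc, Pelqor is earned (Rule 6).
With Kyepax, Dalren, and Pelqor, Tovqil is earned (Rule 13).
Tovqil: reached.
Fensel would need Dalren, Kyemir, and Eskjor (Rule 5), but Eskjor is never earned.
Xelrho would need Lioelm and Kyemir (Rule 7), but Lioelm is never earned.
Reached: Tovqil — 1 of the 3.

1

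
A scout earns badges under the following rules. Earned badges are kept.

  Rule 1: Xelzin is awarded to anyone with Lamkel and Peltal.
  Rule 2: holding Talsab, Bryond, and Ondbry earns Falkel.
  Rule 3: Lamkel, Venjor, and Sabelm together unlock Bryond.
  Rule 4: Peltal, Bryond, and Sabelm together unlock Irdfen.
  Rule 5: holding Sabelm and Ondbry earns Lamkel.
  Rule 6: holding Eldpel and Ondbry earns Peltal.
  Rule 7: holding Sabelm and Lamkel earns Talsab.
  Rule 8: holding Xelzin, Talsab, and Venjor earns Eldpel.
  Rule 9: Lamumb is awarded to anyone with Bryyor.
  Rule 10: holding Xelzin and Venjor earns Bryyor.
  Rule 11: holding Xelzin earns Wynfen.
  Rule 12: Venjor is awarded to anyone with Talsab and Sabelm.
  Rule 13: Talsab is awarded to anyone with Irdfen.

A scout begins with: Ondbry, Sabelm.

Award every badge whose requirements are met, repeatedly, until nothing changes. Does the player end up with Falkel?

With Sabelm and Ondbry, Lamkel is earned (Rule 5).
With Sabelm and Lamkel, Talsab is earned (Rule 7).
With Talsab and Sabelm, Venjor is earned (Rule 12).
With Lamkel, Venjor, and Sabelm, Bryond is earned (Rule 3).
With Talsab, Bryond, and Ondbry, Falkel is earned (Rule 2).

Yes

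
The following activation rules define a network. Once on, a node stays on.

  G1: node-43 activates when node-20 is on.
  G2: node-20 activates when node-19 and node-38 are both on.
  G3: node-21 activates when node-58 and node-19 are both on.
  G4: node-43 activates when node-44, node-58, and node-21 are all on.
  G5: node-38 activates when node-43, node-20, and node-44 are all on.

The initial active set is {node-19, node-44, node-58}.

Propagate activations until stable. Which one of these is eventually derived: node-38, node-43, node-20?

node-43

G3: node-58 and node-19 on → node-21 on.
node-44, node-58, and node-21 are on, so node-43 activates (G4).
node-38 would need node-43, node-20, and node-44 (G5), but node-20 never turns on. node-20 would need node-19 and node-38 (G2), but node-38 never turns on.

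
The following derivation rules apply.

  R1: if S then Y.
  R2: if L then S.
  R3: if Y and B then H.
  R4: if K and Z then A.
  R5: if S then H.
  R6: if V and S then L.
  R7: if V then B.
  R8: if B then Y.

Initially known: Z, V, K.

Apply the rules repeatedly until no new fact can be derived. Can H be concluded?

Yes

V holds, so B follows (R7).
From B, R8 gives Y.
Y and B hold, so H follows (R3).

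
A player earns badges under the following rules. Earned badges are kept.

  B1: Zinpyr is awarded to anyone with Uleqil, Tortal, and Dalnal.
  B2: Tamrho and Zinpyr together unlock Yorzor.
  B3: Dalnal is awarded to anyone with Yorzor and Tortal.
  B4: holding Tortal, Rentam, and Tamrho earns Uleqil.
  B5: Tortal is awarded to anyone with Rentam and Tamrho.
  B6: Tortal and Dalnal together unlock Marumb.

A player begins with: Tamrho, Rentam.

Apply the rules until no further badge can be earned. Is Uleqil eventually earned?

Yes

With Rentam and Tamrho, Tortal is earned (B5).
With Tortal, Rentam, and Tamrho, Uleqil is earned (B4).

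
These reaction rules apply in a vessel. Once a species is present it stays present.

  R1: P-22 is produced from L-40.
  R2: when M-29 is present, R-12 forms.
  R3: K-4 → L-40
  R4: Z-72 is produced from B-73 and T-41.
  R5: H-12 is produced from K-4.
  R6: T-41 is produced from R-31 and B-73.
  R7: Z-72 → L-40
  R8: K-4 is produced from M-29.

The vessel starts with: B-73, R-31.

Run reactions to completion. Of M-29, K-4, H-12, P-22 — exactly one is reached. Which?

R-31 and B-73 present → T-41 forms (R6).
B-73 and T-41 present → Z-72 forms (R4).
Z-72 present → L-40 forms (R7).
L-40 present → P-22 forms (R1).
K-4 would need M-29 (R8), but M-29 never forms. H-12 would need K-4 (R5), but K-4 never forms. No rule produces M-29, and it is not given.

P-22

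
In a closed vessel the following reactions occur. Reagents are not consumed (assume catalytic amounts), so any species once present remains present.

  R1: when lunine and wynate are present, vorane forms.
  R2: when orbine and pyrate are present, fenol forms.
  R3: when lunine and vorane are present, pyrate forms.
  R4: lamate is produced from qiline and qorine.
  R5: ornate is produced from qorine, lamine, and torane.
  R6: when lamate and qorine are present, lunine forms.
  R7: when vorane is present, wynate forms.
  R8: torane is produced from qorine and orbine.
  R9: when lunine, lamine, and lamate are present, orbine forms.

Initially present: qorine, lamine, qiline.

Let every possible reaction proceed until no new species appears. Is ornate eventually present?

Yes

qiline and qorine present → lamate forms (R4).
lamate and qorine present → lunine forms (R6).
lunine, lamine, and lamate present → orbine forms (R9).
qorine and orbine present → torane forms (R8).
qorine, lamine, and torane present → ornate forms (R5).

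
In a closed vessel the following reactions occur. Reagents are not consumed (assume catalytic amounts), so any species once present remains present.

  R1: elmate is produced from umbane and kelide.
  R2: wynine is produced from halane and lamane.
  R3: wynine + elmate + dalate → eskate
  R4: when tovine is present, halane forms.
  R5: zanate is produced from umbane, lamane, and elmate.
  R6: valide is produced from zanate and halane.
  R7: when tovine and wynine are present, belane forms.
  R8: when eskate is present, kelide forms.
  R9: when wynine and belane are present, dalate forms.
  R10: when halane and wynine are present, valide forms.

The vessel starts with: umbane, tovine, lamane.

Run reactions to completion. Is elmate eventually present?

elmate would need umbane and kelide (R1), but kelide never forms.

No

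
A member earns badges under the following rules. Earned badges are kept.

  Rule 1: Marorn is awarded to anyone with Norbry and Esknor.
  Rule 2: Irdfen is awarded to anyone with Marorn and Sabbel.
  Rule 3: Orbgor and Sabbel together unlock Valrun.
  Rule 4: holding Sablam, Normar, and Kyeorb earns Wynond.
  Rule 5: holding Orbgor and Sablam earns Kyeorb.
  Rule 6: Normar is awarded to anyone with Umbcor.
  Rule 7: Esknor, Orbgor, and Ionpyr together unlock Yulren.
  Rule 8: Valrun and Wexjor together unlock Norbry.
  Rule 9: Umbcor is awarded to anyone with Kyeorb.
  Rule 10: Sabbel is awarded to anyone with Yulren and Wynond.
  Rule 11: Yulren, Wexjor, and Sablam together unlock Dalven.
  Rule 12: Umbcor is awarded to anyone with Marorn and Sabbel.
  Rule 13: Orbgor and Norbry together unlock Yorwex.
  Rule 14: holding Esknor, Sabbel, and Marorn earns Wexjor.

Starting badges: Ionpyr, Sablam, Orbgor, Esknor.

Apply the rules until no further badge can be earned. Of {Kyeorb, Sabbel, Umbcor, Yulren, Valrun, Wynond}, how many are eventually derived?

6

With Esknor, Orbgor, and Ionpyr, Yulren is earned (Rule 7).
With Orbgor and Sablam, Kyeorb is earned (Rule 5).
With Kyeorb, Umbcor is earned (Rule 9).
With Umbcor, Normar is earned (Rule 6).
With Sablam, Normar, and Kyeorb, Wynond is earned (Rule 4).
With Yulren and Wynond, Sabbel is earned (Rule 10).
With Orbgor and Sabbel, Valrun is earned (Rule 3).
Kyeorb: reached.
Sabbel: reached.
Umbcor: reached.
Yulren: reached.
Valrun: reached.
Wynond: reached.
All 6 are reached.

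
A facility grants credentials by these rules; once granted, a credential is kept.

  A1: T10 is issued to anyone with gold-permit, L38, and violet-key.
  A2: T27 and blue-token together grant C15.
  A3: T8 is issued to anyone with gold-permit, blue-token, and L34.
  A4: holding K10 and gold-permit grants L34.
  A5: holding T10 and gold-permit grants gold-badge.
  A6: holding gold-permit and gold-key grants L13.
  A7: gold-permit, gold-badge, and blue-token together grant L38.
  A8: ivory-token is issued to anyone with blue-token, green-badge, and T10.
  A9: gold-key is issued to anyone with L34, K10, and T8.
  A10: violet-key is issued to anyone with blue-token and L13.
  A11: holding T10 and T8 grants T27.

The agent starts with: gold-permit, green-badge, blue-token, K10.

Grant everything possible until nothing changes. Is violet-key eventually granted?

Yes

Holding K10 and gold-permit grants L34 (A4).
Holding gold-permit, blue-token, and L34 grants T8 (A3).
Holding L34, K10, and T8 grants gold-key (A9).
Holding gold-permit and gold-key grants L13 (A6).
Holding blue-token and L13 grants violet-key (A10).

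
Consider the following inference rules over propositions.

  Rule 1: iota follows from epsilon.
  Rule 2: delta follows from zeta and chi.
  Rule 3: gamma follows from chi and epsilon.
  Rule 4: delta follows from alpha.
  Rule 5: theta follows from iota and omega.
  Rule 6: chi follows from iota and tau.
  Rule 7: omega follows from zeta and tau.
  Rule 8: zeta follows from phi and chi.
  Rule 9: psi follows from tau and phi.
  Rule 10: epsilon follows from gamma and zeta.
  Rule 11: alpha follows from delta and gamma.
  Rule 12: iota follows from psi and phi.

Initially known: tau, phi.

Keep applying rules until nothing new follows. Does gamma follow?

No

gamma would need chi and epsilon (Rule 3), but epsilon is never established.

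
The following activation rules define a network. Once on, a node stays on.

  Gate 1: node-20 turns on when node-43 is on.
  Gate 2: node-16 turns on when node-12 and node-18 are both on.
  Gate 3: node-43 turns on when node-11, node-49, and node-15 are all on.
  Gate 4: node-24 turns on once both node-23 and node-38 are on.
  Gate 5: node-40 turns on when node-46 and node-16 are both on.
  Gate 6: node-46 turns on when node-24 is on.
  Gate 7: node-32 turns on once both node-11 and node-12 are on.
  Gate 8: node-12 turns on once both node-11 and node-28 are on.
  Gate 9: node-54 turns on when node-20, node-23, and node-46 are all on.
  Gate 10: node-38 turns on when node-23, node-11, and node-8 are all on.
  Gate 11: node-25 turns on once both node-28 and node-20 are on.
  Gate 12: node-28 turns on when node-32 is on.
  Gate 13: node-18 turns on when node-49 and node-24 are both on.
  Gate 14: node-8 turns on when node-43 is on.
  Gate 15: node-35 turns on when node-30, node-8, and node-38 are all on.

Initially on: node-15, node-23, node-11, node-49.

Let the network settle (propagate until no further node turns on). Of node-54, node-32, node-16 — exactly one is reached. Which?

node-11, node-49, and node-15 are on, so node-43 turns on (Gate 3).
node-43 is on, so node-20 turns on (Gate 1).
Gate 14: node-43 on → node-8 on.
Gate 10: node-23, node-11, and node-8 on → node-38 on.
node-23 and node-38 are on, so node-24 turns on (Gate 4).
node-24 is on, so node-46 turns on (Gate 6).
Gate 9: node-20, node-23, and node-46 on → node-54 on.
node-32 would need node-11 and node-12 (Gate 7), but node-12 never turns on. node-16 would need node-12 and node-18 (Gate 2), but node-12 never turns on.

node-54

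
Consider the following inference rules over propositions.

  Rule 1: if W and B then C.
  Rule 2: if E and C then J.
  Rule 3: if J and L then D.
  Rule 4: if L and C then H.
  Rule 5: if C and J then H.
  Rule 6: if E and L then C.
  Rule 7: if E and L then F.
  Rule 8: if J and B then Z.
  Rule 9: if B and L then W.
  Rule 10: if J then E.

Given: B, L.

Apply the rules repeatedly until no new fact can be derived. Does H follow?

Yes

From B and L, Rule 9 gives W.
From W and B, Rule 1 gives C.
L and C hold, so H follows (Rule 4).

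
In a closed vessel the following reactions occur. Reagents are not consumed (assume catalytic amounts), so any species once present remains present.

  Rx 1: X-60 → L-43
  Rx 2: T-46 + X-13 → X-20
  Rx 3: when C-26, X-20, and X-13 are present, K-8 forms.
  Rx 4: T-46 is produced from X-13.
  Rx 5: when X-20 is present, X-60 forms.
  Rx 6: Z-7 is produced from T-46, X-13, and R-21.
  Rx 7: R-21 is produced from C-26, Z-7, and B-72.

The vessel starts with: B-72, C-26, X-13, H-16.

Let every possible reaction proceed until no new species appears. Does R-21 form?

R-21 would need C-26, Z-7, and B-72 (Rx 7), but Z-7 never forms.

No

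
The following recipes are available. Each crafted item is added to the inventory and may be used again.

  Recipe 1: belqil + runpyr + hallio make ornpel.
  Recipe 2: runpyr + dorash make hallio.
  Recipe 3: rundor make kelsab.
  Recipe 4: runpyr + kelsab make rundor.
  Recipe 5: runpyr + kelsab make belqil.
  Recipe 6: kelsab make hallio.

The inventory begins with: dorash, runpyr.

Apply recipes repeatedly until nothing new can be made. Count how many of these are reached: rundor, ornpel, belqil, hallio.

1

Using Recipe 2, runpyr and dorash make hallio.
rundor would need runpyr and kelsab (Recipe 4), but kelsab is never obtained.
ornpel would need belqil, runpyr, and hallio (Recipe 1), but belqil is never obtained.
belqil would need runpyr and kelsab (Recipe 5), but kelsab is never obtained.
hallio: reached.
Reached: hallio — 1 of the 4.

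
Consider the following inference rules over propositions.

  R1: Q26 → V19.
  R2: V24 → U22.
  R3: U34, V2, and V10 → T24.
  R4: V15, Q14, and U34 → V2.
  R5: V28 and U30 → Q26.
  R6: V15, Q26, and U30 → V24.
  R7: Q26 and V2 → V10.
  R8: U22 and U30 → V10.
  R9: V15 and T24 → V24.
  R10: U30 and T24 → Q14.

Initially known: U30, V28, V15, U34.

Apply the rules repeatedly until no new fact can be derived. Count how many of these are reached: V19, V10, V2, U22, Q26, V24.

V28 and U30 hold, so Q26 follows (R5).
Q26 holds, so V19 follows (R1).
From V15, Q26, and U30, R6 gives V24.
V24 holds, so U22 follows (R2).
From U22 and U30, R8 gives V10.
V19: reached.
V10: reached.
V2 would need V15, Q14, and U34 (R4), but Q14 is never established.
U22: reached.
Q26: reached.
V24: reached.
Reached: V19, V10, U22, Q26, and V24 — 5 of the 6.

5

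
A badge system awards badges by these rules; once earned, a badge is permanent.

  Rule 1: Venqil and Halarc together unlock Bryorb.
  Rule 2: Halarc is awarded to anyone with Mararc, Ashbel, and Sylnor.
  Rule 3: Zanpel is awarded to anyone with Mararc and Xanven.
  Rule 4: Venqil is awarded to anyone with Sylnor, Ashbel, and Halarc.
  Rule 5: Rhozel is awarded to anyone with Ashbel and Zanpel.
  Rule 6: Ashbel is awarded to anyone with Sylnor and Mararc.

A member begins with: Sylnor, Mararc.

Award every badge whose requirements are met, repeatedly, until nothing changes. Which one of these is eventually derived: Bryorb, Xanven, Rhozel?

Bryorb

With Sylnor and Mararc, Ashbel is earned (Rule 6).
With Mararc, Ashbel, and Sylnor, Halarc is earned (Rule 2).
With Sylnor, Ashbel, and Halarc, Venqil is earned (Rule 4).
With Venqil and Halarc, Bryorb is earned (Rule 1).
Rhozel would need Ashbel and Zanpel (Rule 5), but Zanpel is never earned. No rule produces Xanven, and it is not given.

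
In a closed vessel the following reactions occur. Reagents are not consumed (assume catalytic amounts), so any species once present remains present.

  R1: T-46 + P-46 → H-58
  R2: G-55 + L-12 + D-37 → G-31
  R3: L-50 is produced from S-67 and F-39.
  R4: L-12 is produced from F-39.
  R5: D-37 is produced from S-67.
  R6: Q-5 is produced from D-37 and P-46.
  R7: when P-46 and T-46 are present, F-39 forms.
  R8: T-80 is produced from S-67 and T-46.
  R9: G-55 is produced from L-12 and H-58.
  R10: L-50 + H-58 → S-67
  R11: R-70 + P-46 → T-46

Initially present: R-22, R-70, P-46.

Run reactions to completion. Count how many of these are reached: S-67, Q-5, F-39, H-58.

2

R-70 and P-46 present → T-46 forms (R11).
P-46 and T-46 present → F-39 forms (R7).
T-46 and P-46 present → H-58 forms (R1).
S-67 would need L-50 and H-58 (R10), but L-50 never forms.
Q-5 would need D-37 and P-46 (R6), but D-37 never forms.
F-39: reached.
H-58: reached.
Reached: F-39 and H-58 — 2 of the 4.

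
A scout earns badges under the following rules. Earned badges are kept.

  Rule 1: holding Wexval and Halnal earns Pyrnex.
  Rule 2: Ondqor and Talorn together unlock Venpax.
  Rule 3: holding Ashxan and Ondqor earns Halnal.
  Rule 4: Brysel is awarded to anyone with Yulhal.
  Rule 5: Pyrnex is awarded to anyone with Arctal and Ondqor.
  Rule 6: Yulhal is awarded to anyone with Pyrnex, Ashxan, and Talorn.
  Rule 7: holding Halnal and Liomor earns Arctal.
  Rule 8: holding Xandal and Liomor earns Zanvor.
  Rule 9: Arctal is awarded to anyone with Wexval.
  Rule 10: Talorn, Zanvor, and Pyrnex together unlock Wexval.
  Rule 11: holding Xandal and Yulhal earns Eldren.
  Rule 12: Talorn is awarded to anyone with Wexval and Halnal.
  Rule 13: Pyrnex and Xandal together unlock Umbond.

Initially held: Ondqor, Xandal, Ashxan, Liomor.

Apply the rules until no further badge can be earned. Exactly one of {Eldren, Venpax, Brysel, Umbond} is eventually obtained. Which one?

With Ashxan and Ondqor, Halnal is earned (Rule 3).
With Halnal and Liomor, Arctal is earned (Rule 7).
With Arctal and Ondqor, Pyrnex is earned (Rule 5).
With Pyrnex and Xandal, Umbond is earned (Rule 13).
Venpax would need Ondqor and Talorn (Rule 2), but Talorn is never earned. Brysel would need Yulhal (Rule 4), but Yulhal is never earned. Eldren would need Xandal and Yulhal (Rule 11), but Yulhal is never earned.

Umbond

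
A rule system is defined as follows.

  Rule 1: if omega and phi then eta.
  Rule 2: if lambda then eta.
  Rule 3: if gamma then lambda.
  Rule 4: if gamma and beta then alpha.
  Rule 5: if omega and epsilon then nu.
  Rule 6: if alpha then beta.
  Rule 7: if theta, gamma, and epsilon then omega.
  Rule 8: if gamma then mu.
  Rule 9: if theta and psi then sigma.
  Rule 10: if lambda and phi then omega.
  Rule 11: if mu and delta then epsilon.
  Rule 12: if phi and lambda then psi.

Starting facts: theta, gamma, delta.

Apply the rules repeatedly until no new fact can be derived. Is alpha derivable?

alpha would need gamma and beta (Rule 4), but beta is never established.

No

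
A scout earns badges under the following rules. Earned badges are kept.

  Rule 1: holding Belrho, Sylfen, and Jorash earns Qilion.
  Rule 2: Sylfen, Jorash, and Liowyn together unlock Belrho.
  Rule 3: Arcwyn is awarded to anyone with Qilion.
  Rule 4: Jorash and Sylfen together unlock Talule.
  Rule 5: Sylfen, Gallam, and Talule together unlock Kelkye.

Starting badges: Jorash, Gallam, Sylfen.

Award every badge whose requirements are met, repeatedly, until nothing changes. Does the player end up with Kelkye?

Yes

With Jorash and Sylfen, Talule is earned (Rule 4).
With Sylfen, Gallam, and Talule, Kelkye is earned (Rule 5).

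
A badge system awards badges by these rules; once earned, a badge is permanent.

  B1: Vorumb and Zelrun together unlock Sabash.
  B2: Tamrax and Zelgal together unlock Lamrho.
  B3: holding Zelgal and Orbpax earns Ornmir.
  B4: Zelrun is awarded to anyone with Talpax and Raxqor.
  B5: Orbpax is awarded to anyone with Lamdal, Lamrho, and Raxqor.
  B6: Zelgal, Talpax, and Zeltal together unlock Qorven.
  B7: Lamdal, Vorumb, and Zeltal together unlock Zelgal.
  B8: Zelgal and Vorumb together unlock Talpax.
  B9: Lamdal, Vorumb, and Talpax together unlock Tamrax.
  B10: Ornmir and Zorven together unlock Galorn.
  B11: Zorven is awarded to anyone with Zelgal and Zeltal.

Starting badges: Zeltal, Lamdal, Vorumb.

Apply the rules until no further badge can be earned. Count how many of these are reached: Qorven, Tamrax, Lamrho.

3

With Lamdal, Vorumb, and Zeltal, Zelgal is earned (B7).
With Zelgal and Vorumb, Talpax is earned (B8).
With Lamdal, Vorumb, and Talpax, Tamrax is earned (B9).
With Zelgal, Talpax, and Zeltal, Qorven is earned (B6).
With Tamrax and Zelgal, Lamrho is earned (B2).
Qorven: reached.
Tamrax: reached.
Lamrho: reached.
All 3 are reached.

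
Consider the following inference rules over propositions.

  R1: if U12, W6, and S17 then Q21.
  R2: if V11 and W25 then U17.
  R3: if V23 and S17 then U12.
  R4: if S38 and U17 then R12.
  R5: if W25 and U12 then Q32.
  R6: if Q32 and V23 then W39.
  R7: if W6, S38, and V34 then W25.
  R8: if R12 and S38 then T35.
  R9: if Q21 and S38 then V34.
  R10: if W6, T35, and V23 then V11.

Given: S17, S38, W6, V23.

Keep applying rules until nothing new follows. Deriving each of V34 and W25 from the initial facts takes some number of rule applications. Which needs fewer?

V34: V23 and S17 hold, so U12 follows (R3). From U12, W6, and S17, R1 gives Q21. From Q21 and S38, R9 gives V34. [3 rule applications]
W25: From V23 and S17, R3 gives U12. U12, W6, and S17 hold, so Q21 follows (R1). From Q21 and S38, R9 gives V34. From W6, S38, and V34, R7 gives W25. [4 rule applications]
V34 needs fewer.

V34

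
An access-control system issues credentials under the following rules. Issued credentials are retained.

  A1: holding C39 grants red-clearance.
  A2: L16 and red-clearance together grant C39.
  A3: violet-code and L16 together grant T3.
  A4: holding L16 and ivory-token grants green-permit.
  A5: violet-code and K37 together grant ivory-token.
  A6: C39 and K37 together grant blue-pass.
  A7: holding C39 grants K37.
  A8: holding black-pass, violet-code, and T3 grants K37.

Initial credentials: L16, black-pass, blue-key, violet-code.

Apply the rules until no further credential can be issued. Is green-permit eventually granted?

Holding violet-code and L16 grants T3 (A3).
Holding black-pass, violet-code, and T3 grants K37 (A8).
Holding violet-code and K37 grants ivory-token (A5).
Holding L16 and ivory-token grants green-permit (A4).

Yes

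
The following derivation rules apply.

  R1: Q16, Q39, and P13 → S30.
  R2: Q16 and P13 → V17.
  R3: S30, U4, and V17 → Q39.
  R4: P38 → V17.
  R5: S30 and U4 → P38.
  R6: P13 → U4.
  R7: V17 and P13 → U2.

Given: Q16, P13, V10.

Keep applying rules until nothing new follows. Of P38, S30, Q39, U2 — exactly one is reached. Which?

U2

Q16 and P13 hold, so V17 follows (R2).
From V17 and P13, R7 gives U2.
Q39 would need S30, U4, and V17 (R3), but S30 is never established. S30 would need Q16, Q39, and P13 (R1), but Q39 is never established. P38 would need S30 and U4 (R5), but S30 is never established.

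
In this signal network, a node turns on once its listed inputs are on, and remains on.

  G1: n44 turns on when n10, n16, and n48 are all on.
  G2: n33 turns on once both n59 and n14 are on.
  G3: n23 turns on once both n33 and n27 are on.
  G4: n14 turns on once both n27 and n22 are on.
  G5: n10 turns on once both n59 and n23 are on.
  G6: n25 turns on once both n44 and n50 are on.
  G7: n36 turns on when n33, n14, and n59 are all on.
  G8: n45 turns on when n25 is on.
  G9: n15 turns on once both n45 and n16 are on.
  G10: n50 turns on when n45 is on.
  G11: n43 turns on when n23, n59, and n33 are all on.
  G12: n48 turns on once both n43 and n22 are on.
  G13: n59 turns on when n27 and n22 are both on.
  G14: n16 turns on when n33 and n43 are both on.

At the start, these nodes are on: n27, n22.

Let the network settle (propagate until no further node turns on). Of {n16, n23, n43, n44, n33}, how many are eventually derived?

n27 and n22 are on, so n14 turns on (G4).
n27 and n22 are on, so n59 turns on (G13).
G2: n59 and n14 on → n33 on.
G3: n33 and n27 on → n23 on.
n59 and n23 are on, so n10 turns on (G5).
G11: n23, n59, and n33 on → n43 on.
n33 and n43 are on, so n16 turns on (G14).
G12: n43 and n22 on → n48 on.
n10, n16, and n48 are on, so n44 turns on (G1).
n16: reached.
n23: reached.
n43: reached.
n44: reached.
n33: reached.
All 5 are reached.

5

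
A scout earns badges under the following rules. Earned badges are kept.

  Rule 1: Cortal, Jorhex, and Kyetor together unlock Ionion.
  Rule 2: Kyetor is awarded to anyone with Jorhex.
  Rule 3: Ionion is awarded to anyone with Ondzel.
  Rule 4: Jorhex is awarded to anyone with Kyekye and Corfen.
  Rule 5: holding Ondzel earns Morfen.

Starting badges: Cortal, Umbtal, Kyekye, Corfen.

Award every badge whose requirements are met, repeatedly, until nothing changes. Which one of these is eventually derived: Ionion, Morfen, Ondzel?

Ionion

With Kyekye and Corfen, Jorhex is earned (Rule 4).
With Jorhex, Kyetor is earned (Rule 2).
With Cortal, Jorhex, and Kyetor, Ionion is earned (Rule 1).
Morfen would need Ondzel (Rule 5), but Ondzel is never earned. No rule produces Ondzel, and it is not given.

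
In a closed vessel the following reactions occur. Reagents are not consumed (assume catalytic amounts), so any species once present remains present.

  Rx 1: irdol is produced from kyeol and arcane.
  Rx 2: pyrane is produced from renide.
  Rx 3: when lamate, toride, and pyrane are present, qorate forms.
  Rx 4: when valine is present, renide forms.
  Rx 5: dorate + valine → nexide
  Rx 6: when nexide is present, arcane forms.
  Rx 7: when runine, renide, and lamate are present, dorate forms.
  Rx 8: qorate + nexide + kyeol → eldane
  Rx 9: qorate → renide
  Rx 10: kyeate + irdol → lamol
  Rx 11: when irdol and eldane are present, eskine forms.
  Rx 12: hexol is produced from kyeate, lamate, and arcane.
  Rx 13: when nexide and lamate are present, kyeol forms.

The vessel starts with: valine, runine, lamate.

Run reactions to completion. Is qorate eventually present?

No

qorate would need lamate, toride, and pyrane (Rx 3), but toride never forms.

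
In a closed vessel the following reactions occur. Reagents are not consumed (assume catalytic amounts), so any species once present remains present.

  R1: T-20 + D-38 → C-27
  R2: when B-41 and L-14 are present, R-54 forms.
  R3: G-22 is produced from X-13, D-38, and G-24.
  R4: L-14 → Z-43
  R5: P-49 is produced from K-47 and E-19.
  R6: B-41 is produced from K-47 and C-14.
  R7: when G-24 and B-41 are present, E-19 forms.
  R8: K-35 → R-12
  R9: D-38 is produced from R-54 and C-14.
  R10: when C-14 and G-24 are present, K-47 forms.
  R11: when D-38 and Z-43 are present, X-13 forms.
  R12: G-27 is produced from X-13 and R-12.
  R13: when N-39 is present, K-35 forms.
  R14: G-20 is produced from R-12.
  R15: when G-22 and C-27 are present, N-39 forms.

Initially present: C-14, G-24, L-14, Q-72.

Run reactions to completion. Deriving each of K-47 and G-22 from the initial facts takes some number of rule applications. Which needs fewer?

K-47: C-14 and G-24 present → K-47 forms (R10). [1 rule application]
G-22: L-14 present → Z-43 forms (R4). C-14 and G-24 present → K-47 forms (R10). K-47 and C-14 present → B-41 forms (R6). B-41 and L-14 present → R-54 forms (R2). R-54 and C-14 present → D-38 forms (R9). D-38 and Z-43 present → X-13 forms (R11). X-13, D-38, and G-24 present → G-22 forms (R3). [7 rule applications]
K-47 needs fewer.

K-47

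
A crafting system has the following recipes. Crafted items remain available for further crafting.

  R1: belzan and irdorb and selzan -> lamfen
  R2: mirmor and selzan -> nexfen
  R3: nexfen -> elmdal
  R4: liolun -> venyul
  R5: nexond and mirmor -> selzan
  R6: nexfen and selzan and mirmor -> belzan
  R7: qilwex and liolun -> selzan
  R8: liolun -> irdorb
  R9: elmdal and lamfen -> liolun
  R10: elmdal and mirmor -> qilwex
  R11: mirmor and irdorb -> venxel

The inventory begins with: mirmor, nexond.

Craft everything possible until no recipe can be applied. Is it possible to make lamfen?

No

lamfen would need belzan, irdorb, and selzan (R1), but irdorb is never obtained.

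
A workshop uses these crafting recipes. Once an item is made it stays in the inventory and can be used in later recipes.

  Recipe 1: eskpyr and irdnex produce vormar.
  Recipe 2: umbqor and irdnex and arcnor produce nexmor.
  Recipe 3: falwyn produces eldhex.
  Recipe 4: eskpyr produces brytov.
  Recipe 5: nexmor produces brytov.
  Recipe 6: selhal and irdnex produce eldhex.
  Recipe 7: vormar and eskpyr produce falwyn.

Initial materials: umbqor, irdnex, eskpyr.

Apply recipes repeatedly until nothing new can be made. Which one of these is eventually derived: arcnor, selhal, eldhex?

eskpyr and irdnex → vormar (Recipe 1).
vormar and eskpyr → falwyn (Recipe 7).
falwyn → eldhex (Recipe 3).
No rule produces selhal, and it is not given. No rule produces arcnor, and it is not given.

eldhex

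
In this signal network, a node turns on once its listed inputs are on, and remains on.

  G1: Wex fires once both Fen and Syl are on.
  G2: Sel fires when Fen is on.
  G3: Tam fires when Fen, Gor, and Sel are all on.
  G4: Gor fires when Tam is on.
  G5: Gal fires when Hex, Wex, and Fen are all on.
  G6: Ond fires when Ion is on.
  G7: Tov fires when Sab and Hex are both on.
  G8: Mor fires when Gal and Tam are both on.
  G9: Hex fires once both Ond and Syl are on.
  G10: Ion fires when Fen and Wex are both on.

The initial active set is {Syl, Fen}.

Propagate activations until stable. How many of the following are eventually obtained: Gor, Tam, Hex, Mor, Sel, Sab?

G1: Fen and Syl on → Wex on.
Fen is on, so Sel fires (G2).
Fen and Wex are on, so Ion fires (G10).
Ion is on, so Ond fires (G6).
G9: Ond and Syl on → Hex on.
Gor would need Tam (G4), but Tam never turns on.
Tam would need Fen, Gor, and Sel (G3), but Gor never turns on.
Hex: reached.
Mor would need Gal and Tam (G8), but Tam never turns on.
Sel: reached.
No rule produces Sab, and it is not given.
Reached: Hex and Sel — 2 of the 6.

2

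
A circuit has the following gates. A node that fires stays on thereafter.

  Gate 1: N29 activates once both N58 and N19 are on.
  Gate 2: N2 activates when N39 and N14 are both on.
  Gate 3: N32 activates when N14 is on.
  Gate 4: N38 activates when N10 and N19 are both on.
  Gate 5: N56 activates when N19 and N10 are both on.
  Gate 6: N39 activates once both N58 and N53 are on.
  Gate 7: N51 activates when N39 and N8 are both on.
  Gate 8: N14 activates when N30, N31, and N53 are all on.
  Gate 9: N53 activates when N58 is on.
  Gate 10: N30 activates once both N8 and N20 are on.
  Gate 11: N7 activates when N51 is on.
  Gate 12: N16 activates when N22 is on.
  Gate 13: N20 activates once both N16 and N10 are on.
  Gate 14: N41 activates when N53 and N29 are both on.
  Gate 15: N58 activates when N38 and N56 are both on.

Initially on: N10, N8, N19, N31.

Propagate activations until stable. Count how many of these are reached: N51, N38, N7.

3

Gate 5: N19 and N10 on → N56 on.
N10 and N19 are on, so N38 activates (Gate 4).
Gate 15: N38 and N56 on → N58 on.
Gate 9: N58 on → N53 on.
N58 and N53 are on, so N39 activates (Gate 6).
N39 and N8 are on, so N51 activates (Gate 7).
Gate 11: N51 on → N7 on.
N51: reached.
N38: reached.
N7: reached.
All 3 are reached.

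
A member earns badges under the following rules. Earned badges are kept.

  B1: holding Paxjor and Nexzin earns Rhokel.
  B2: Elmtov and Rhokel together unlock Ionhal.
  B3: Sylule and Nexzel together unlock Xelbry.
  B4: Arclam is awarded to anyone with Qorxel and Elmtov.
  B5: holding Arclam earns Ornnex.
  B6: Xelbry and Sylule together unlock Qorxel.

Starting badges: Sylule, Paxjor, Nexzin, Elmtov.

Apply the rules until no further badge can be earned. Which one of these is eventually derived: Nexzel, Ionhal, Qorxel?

Ionhal

With Paxjor and Nexzin, Rhokel is earned (B1).
With Elmtov and Rhokel, Ionhal is earned (B2).
No rule produces Nexzel, and it is not given. Qorxel would need Xelbry and Sylule (B6), but Xelbry is never earned.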